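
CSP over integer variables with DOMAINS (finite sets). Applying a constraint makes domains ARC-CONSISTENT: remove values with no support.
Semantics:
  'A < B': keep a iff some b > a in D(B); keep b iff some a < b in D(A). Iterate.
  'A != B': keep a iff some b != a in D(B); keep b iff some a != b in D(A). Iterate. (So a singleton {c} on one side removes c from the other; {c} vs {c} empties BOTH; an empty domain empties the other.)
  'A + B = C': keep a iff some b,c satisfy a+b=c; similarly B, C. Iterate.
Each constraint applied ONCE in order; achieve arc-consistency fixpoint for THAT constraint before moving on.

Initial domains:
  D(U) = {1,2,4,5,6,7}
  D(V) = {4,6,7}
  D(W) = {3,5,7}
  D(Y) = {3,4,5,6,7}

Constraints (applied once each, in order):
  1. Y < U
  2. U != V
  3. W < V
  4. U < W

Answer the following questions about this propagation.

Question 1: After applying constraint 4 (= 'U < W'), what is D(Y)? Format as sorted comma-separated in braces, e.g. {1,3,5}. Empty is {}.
Answer: {3,4,5,6}

Derivation:
Constraint 1 (Y < U) on D(Y)={3,4,5,6,7} D(U)={1,2,4,5,6,7}: Y {3,4,5,6,7}->{3,4,5,6}; U {1,2,4,5,6,7}->{4,5,6,7}
Constraint 2 (U != V) on D(U)={4,5,6,7} D(V)={4,6,7}: no change
Constraint 3 (W < V) on D(W)={3,5,7} D(V)={4,6,7}: W {3,5,7}->{3,5}
Constraint 4 (U < W) on D(U)={4,5,6,7} D(W)={3,5}: U {4,5,6,7}->{4}; W {3,5}->{5}
So after constraint 4: D(Y) = {3,4,5,6}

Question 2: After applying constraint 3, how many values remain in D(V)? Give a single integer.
Answer: 3

Derivation:
Constraint 1 (Y < U) on D(Y)={3,4,5,6,7} D(U)={1,2,4,5,6,7}: Y {3,4,5,6,7}->{3,4,5,6}; U {1,2,4,5,6,7}->{4,5,6,7}
Constraint 2 (U != V) on D(U)={4,5,6,7} D(V)={4,6,7}: no change
Constraint 3 (W < V) on D(W)={3,5,7} D(V)={4,6,7}: W {3,5,7}->{3,5}
So after constraint 3: D(V)={4,6,7}, size = 3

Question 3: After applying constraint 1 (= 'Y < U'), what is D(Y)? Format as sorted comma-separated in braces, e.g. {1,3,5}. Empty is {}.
Constraint 1 (Y < U) on D(Y)={3,4,5,6,7} D(U)={1,2,4,5,6,7}: Y {3,4,5,6,7}->{3,4,5,6}; U {1,2,4,5,6,7}->{4,5,6,7}
So after constraint 1: D(Y) = {3,4,5,6}

Answer: {3,4,5,6}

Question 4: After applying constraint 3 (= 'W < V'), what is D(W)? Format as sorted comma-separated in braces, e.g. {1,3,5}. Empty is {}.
Answer: {3,5}

Derivation:
Constraint 1 (Y < U) on D(Y)={3,4,5,6,7} D(U)={1,2,4,5,6,7}: Y {3,4,5,6,7}->{3,4,5,6}; U {1,2,4,5,6,7}->{4,5,6,7}
Constraint 2 (U != V) on D(U)={4,5,6,7} D(V)={4,6,7}: no change
Constraint 3 (W < V) on D(W)={3,5,7} D(V)={4,6,7}: W {3,5,7}->{3,5}
So after constraint 3: D(W) = {3,5}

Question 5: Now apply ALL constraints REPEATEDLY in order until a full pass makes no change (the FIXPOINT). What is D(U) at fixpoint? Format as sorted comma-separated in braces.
Answer: {4}

Derivation:
pass 0 (initial): D(U)={1,2,4,5,6,7}
pass 1: U {1,2,4,5,6,7}->{4}; W {3,5,7}->{5}; Y {3,4,5,6,7}->{3,4,5,6}
pass 2: V {4,6,7}->{6,7}; Y {3,4,5,6}->{3}
pass 3: no change
Fixpoint after 3 passes: D(U) = {4}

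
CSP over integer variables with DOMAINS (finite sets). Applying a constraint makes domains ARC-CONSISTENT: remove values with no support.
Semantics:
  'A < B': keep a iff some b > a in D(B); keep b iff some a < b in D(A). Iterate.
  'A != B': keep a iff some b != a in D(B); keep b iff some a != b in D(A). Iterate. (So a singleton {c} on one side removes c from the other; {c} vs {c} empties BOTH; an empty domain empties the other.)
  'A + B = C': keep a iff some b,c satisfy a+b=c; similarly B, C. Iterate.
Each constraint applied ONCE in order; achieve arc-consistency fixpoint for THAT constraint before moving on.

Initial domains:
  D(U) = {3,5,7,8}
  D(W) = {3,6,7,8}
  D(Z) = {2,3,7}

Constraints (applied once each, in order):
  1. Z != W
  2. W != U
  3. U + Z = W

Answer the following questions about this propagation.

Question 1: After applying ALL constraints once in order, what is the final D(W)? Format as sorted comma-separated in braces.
Constraint 1 (Z != W) on D(Z)={2,3,7} D(W)={3,6,7,8}: no change
Constraint 2 (W != U) on D(W)={3,6,7,8} D(U)={3,5,7,8}: no change
Constraint 3 (U + Z = W) on D(U)={3,5,7,8} D(Z)={2,3,7} D(W)={3,6,7,8}: U {3,5,7,8}->{3,5}; Z {2,3,7}->{2,3}; W {3,6,7,8}->{6,7,8}
So after all 3 constraints: D(W) = {6,7,8}

Answer: {6,7,8}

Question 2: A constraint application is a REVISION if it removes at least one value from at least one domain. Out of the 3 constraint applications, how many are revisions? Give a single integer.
Constraint 1 (Z != W) on D(Z)={2,3,7} D(W)={3,6,7,8}: no change => not a revision
Constraint 2 (W != U) on D(W)={3,6,7,8} D(U)={3,5,7,8}: no change => not a revision
Constraint 3 (U + Z = W) on D(U)={3,5,7,8} D(Z)={2,3,7} D(W)={3,6,7,8}: U {3,5,7,8}->{3,5}; Z {2,3,7}->{2,3}; W {3,6,7,8}->{6,7,8} => REVISION
Total revisions = 1

Answer: 1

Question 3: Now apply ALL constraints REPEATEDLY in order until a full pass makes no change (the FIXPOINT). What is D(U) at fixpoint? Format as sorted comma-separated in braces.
Answer: {3,5}

Derivation:
pass 0 (initial): D(U)={3,5,7,8}
pass 1: U {3,5,7,8}->{3,5}; W {3,6,7,8}->{6,7,8}; Z {2,3,7}->{2,3}
pass 2: no change
Fixpoint after 2 passes: D(U) = {3,5}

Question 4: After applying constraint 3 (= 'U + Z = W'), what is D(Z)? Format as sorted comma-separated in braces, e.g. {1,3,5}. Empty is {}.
Constraint 1 (Z != W) on D(Z)={2,3,7} D(W)={3,6,7,8}: no change
Constraint 2 (W != U) on D(W)={3,6,7,8} D(U)={3,5,7,8}: no change
Constraint 3 (U + Z = W) on D(U)={3,5,7,8} D(Z)={2,3,7} D(W)={3,6,7,8}: U {3,5,7,8}->{3,5}; Z {2,3,7}->{2,3}; W {3,6,7,8}->{6,7,8}
So after constraint 3: D(Z) = {2,3}

Answer: {2,3}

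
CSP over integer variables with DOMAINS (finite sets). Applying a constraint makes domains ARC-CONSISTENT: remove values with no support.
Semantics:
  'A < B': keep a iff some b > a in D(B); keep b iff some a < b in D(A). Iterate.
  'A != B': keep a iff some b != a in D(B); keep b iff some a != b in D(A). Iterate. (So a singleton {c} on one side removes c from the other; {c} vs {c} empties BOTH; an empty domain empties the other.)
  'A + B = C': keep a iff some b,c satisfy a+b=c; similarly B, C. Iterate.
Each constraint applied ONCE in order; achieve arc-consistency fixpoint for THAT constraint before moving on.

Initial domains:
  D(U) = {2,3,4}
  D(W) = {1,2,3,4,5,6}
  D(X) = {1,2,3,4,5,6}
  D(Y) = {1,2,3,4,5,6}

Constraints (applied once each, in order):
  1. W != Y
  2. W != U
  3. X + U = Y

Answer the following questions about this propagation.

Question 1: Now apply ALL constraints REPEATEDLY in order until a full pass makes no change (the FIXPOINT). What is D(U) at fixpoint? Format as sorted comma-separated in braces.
Answer: {2,3,4}

Derivation:
pass 0 (initial): D(U)={2,3,4}
pass 1: X {1,2,3,4,5,6}->{1,2,3,4}; Y {1,2,3,4,5,6}->{3,4,5,6}
pass 2: no change
Fixpoint after 2 passes: D(U) = {2,3,4}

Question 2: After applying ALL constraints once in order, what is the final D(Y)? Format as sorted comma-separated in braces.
Answer: {3,4,5,6}

Derivation:
Constraint 1 (W != Y) on D(W)={1,2,3,4,5,6} D(Y)={1,2,3,4,5,6}: no change
Constraint 2 (W != U) on D(W)={1,2,3,4,5,6} D(U)={2,3,4}: no change
Constraint 3 (X + U = Y) on D(X)={1,2,3,4,5,6} D(U)={2,3,4} D(Y)={1,2,3,4,5,6}: X {1,2,3,4,5,6}->{1,2,3,4}; Y {1,2,3,4,5,6}->{3,4,5,6}
So after all 3 constraints: D(Y) = {3,4,5,6}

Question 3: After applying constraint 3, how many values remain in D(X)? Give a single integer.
Answer: 4

Derivation:
Constraint 1 (W != Y) on D(W)={1,2,3,4,5,6} D(Y)={1,2,3,4,5,6}: no change
Constraint 2 (W != U) on D(W)={1,2,3,4,5,6} D(U)={2,3,4}: no change
Constraint 3 (X + U = Y) on D(X)={1,2,3,4,5,6} D(U)={2,3,4} D(Y)={1,2,3,4,5,6}: X {1,2,3,4,5,6}->{1,2,3,4}; Y {1,2,3,4,5,6}->{3,4,5,6}
So after constraint 3: D(X)={1,2,3,4}, size = 4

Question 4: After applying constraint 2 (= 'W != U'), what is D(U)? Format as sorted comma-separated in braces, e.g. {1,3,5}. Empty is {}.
Constraint 1 (W != Y) on D(W)={1,2,3,4,5,6} D(Y)={1,2,3,4,5,6}: no change
Constraint 2 (W != U) on D(W)={1,2,3,4,5,6} D(U)={2,3,4}: no change
So after constraint 2: D(U) = {2,3,4}

Answer: {2,3,4}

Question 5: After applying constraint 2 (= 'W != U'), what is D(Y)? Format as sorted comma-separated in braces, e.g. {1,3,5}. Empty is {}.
Constraint 1 (W != Y) on D(W)={1,2,3,4,5,6} D(Y)={1,2,3,4,5,6}: no change
Constraint 2 (W != U) on D(W)={1,2,3,4,5,6} D(U)={2,3,4}: no change
So after constraint 2: D(Y) = {1,2,3,4,5,6}

Answer: {1,2,3,4,5,6}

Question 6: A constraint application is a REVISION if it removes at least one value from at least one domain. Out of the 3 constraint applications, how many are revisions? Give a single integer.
Constraint 1 (W != Y) on D(W)={1,2,3,4,5,6} D(Y)={1,2,3,4,5,6}: no change => not a revision
Constraint 2 (W != U) on D(W)={1,2,3,4,5,6} D(U)={2,3,4}: no change => not a revision
Constraint 3 (X + U = Y) on D(X)={1,2,3,4,5,6} D(U)={2,3,4} D(Y)={1,2,3,4,5,6}: X {1,2,3,4,5,6}->{1,2,3,4}; Y {1,2,3,4,5,6}->{3,4,5,6} => REVISION
Total revisions = 1

Answer: 1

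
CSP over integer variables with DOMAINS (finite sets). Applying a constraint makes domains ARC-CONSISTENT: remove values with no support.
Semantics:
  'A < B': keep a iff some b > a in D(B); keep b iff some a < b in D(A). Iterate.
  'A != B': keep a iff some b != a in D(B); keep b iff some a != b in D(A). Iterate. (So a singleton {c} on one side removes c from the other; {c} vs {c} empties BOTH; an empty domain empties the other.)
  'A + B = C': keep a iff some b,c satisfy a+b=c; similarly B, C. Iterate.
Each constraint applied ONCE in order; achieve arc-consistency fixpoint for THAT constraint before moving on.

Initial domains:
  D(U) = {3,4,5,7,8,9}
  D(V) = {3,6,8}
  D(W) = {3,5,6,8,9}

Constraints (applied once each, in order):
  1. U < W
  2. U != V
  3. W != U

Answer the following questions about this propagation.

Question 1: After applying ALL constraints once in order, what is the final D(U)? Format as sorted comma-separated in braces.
Constraint 1 (U < W) on D(U)={3,4,5,7,8,9} D(W)={3,5,6,8,9}: U {3,4,5,7,8,9}->{3,4,5,7,8}; W {3,5,6,8,9}->{5,6,8,9}
Constraint 2 (U != V) on D(U)={3,4,5,7,8} D(V)={3,6,8}: no change
Constraint 3 (W != U) on D(W)={5,6,8,9} D(U)={3,4,5,7,8}: no change
So after all 3 constraints: D(U) = {3,4,5,7,8}

Answer: {3,4,5,7,8}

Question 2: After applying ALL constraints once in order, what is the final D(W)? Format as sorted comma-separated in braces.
Constraint 1 (U < W) on D(U)={3,4,5,7,8,9} D(W)={3,5,6,8,9}: U {3,4,5,7,8,9}->{3,4,5,7,8}; W {3,5,6,8,9}->{5,6,8,9}
Constraint 2 (U != V) on D(U)={3,4,5,7,8} D(V)={3,6,8}: no change
Constraint 3 (W != U) on D(W)={5,6,8,9} D(U)={3,4,5,7,8}: no change
So after all 3 constraints: D(W) = {5,6,8,9}

Answer: {5,6,8,9}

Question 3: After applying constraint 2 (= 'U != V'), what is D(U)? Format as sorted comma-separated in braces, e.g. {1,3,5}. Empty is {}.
Answer: {3,4,5,7,8}

Derivation:
Constraint 1 (U < W) on D(U)={3,4,5,7,8,9} D(W)={3,5,6,8,9}: U {3,4,5,7,8,9}->{3,4,5,7,8}; W {3,5,6,8,9}->{5,6,8,9}
Constraint 2 (U != V) on D(U)={3,4,5,7,8} D(V)={3,6,8}: no change
So after constraint 2: D(U) = {3,4,5,7,8}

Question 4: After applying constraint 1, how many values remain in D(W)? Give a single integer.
Constraint 1 (U < W) on D(U)={3,4,5,7,8,9} D(W)={3,5,6,8,9}: U {3,4,5,7,8,9}->{3,4,5,7,8}; W {3,5,6,8,9}->{5,6,8,9}
So after constraint 1: D(W)={5,6,8,9}, size = 4

Answer: 4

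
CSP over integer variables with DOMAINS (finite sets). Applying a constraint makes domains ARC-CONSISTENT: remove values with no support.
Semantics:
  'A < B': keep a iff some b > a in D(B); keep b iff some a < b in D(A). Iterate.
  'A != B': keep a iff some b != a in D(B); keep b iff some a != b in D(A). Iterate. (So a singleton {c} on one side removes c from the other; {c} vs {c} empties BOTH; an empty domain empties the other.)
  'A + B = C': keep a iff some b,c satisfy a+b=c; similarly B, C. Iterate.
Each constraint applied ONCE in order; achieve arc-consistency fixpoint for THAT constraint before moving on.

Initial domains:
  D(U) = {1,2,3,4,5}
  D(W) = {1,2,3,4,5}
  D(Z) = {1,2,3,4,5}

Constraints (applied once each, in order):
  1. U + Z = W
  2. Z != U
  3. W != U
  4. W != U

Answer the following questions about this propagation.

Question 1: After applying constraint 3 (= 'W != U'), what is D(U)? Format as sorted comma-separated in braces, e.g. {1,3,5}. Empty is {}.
Answer: {1,2,3,4}

Derivation:
Constraint 1 (U + Z = W) on D(U)={1,2,3,4,5} D(Z)={1,2,3,4,5} D(W)={1,2,3,4,5}: U {1,2,3,4,5}->{1,2,3,4}; Z {1,2,3,4,5}->{1,2,3,4}; W {1,2,3,4,5}->{2,3,4,5}
Constraint 2 (Z != U) on D(Z)={1,2,3,4} D(U)={1,2,3,4}: no change
Constraint 3 (W != U) on D(W)={2,3,4,5} D(U)={1,2,3,4}: no change
So after constraint 3: D(U) = {1,2,3,4}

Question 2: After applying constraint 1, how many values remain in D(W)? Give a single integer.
Answer: 4

Derivation:
Constraint 1 (U + Z = W) on D(U)={1,2,3,4,5} D(Z)={1,2,3,4,5} D(W)={1,2,3,4,5}: U {1,2,3,4,5}->{1,2,3,4}; Z {1,2,3,4,5}->{1,2,3,4}; W {1,2,3,4,5}->{2,3,4,5}
So after constraint 1: D(W)={2,3,4,5}, size = 4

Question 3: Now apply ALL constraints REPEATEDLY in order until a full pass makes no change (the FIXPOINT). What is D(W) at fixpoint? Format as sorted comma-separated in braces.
pass 0 (initial): D(W)={1,2,3,4,5}
pass 1: U {1,2,3,4,5}->{1,2,3,4}; W {1,2,3,4,5}->{2,3,4,5}; Z {1,2,3,4,5}->{1,2,3,4}
pass 2: no change
Fixpoint after 2 passes: D(W) = {2,3,4,5}

Answer: {2,3,4,5}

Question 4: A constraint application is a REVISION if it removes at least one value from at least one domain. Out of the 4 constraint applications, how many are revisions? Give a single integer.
Constraint 1 (U + Z = W) on D(U)={1,2,3,4,5} D(Z)={1,2,3,4,5} D(W)={1,2,3,4,5}: U {1,2,3,4,5}->{1,2,3,4}; Z {1,2,3,4,5}->{1,2,3,4}; W {1,2,3,4,5}->{2,3,4,5} => REVISION
Constraint 2 (Z != U) on D(Z)={1,2,3,4} D(U)={1,2,3,4}: no change => not a revision
Constraint 3 (W != U) on D(W)={2,3,4,5} D(U)={1,2,3,4}: no change => not a revision
Constraint 4 (W != U) on D(W)={2,3,4,5} D(U)={1,2,3,4}: no change => not a revision
Total revisions = 1

Answer: 1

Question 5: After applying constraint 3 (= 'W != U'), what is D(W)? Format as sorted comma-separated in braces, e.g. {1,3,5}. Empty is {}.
Answer: {2,3,4,5}

Derivation:
Constraint 1 (U + Z = W) on D(U)={1,2,3,4,5} D(Z)={1,2,3,4,5} D(W)={1,2,3,4,5}: U {1,2,3,4,5}->{1,2,3,4}; Z {1,2,3,4,5}->{1,2,3,4}; W {1,2,3,4,5}->{2,3,4,5}
Constraint 2 (Z != U) on D(Z)={1,2,3,4} D(U)={1,2,3,4}: no change
Constraint 3 (W != U) on D(W)={2,3,4,5} D(U)={1,2,3,4}: no change
So after constraint 3: D(W) = {2,3,4,5}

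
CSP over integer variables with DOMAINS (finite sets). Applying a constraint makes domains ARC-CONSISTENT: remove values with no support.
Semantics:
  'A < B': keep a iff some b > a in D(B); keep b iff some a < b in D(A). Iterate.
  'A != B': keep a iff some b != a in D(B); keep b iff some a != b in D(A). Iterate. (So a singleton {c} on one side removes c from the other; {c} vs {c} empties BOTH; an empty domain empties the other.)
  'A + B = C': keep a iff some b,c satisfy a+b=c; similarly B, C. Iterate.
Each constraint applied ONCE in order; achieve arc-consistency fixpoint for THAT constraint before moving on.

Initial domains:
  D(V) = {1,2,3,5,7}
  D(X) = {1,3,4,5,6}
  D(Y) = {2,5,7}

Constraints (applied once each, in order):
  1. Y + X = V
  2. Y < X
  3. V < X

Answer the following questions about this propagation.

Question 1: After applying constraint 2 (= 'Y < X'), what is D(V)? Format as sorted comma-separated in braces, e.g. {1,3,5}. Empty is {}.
Answer: {3,5,7}

Derivation:
Constraint 1 (Y + X = V) on D(Y)={2,5,7} D(X)={1,3,4,5,6} D(V)={1,2,3,5,7}: Y {2,5,7}->{2}; X {1,3,4,5,6}->{1,3,5}; V {1,2,3,5,7}->{3,5,7}
Constraint 2 (Y < X) on D(Y)={2} D(X)={1,3,5}: X {1,3,5}->{3,5}
So after constraint 2: D(V) = {3,5,7}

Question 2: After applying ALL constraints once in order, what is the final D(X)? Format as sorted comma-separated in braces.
Constraint 1 (Y + X = V) on D(Y)={2,5,7} D(X)={1,3,4,5,6} D(V)={1,2,3,5,7}: Y {2,5,7}->{2}; X {1,3,4,5,6}->{1,3,5}; V {1,2,3,5,7}->{3,5,7}
Constraint 2 (Y < X) on D(Y)={2} D(X)={1,3,5}: X {1,3,5}->{3,5}
Constraint 3 (V < X) on D(V)={3,5,7} D(X)={3,5}: V {3,5,7}->{3}; X {3,5}->{5}
So after all 3 constraints: D(X) = {5}

Answer: {5}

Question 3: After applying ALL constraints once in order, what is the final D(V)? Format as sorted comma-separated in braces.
Constraint 1 (Y + X = V) on D(Y)={2,5,7} D(X)={1,3,4,5,6} D(V)={1,2,3,5,7}: Y {2,5,7}->{2}; X {1,3,4,5,6}->{1,3,5}; V {1,2,3,5,7}->{3,5,7}
Constraint 2 (Y < X) on D(Y)={2} D(X)={1,3,5}: X {1,3,5}->{3,5}
Constraint 3 (V < X) on D(V)={3,5,7} D(X)={3,5}: V {3,5,7}->{3}; X {3,5}->{5}
So after all 3 constraints: D(V) = {3}

Answer: {3}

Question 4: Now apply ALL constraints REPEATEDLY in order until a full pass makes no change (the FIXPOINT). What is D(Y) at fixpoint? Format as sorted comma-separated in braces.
pass 0 (initial): D(Y)={2,5,7}
pass 1: V {1,2,3,5,7}->{3}; X {1,3,4,5,6}->{5}; Y {2,5,7}->{2}
pass 2: V {3}->{}; X {5}->{}; Y {2}->{}
pass 3: no change
Fixpoint after 3 passes: D(Y) = {}

Answer: {}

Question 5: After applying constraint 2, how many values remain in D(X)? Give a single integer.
Answer: 2

Derivation:
Constraint 1 (Y + X = V) on D(Y)={2,5,7} D(X)={1,3,4,5,6} D(V)={1,2,3,5,7}: Y {2,5,7}->{2}; X {1,3,4,5,6}->{1,3,5}; V {1,2,3,5,7}->{3,5,7}
Constraint 2 (Y < X) on D(Y)={2} D(X)={1,3,5}: X {1,3,5}->{3,5}
So after constraint 2: D(X)={3,5}, size = 2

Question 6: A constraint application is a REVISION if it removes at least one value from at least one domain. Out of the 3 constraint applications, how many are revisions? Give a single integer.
Answer: 3

Derivation:
Constraint 1 (Y + X = V) on D(Y)={2,5,7} D(X)={1,3,4,5,6} D(V)={1,2,3,5,7}: Y {2,5,7}->{2}; X {1,3,4,5,6}->{1,3,5}; V {1,2,3,5,7}->{3,5,7} => REVISION
Constraint 2 (Y < X) on D(Y)={2} D(X)={1,3,5}: X {1,3,5}->{3,5} => REVISION
Constraint 3 (V < X) on D(V)={3,5,7} D(X)={3,5}: V {3,5,7}->{3}; X {3,5}->{5} => REVISION
Total revisions = 3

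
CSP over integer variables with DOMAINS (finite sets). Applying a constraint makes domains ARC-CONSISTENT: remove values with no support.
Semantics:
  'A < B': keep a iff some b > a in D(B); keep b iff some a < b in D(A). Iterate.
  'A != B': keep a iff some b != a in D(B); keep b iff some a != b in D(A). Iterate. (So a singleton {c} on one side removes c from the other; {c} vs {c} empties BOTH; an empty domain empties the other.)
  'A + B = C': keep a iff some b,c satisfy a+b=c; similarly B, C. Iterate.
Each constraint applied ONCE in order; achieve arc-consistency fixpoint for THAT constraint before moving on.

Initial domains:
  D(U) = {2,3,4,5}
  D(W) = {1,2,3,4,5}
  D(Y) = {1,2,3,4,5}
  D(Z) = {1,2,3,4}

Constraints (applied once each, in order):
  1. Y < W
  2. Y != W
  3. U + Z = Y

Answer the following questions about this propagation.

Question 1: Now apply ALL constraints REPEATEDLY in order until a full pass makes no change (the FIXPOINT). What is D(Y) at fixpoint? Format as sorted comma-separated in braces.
pass 0 (initial): D(Y)={1,2,3,4,5}
pass 1: U {2,3,4,5}->{2,3}; W {1,2,3,4,5}->{2,3,4,5}; Y {1,2,3,4,5}->{3,4}; Z {1,2,3,4}->{1,2}
pass 2: W {2,3,4,5}->{4,5}
pass 3: no change
Fixpoint after 3 passes: D(Y) = {3,4}

Answer: {3,4}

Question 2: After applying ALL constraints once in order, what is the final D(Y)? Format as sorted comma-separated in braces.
Constraint 1 (Y < W) on D(Y)={1,2,3,4,5} D(W)={1,2,3,4,5}: Y {1,2,3,4,5}->{1,2,3,4}; W {1,2,3,4,5}->{2,3,4,5}
Constraint 2 (Y != W) on D(Y)={1,2,3,4} D(W)={2,3,4,5}: no change
Constraint 3 (U + Z = Y) on D(U)={2,3,4,5} D(Z)={1,2,3,4} D(Y)={1,2,3,4}: U {2,3,4,5}->{2,3}; Z {1,2,3,4}->{1,2}; Y {1,2,3,4}->{3,4}
So after all 3 constraints: D(Y) = {3,4}

Answer: {3,4}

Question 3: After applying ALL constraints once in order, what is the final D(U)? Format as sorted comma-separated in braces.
Constraint 1 (Y < W) on D(Y)={1,2,3,4,5} D(W)={1,2,3,4,5}: Y {1,2,3,4,5}->{1,2,3,4}; W {1,2,3,4,5}->{2,3,4,5}
Constraint 2 (Y != W) on D(Y)={1,2,3,4} D(W)={2,3,4,5}: no change
Constraint 3 (U + Z = Y) on D(U)={2,3,4,5} D(Z)={1,2,3,4} D(Y)={1,2,3,4}: U {2,3,4,5}->{2,3}; Z {1,2,3,4}->{1,2}; Y {1,2,3,4}->{3,4}
So after all 3 constraints: D(U) = {2,3}

Answer: {2,3}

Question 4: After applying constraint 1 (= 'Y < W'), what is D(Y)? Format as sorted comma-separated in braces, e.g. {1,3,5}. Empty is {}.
Answer: {1,2,3,4}

Derivation:
Constraint 1 (Y < W) on D(Y)={1,2,3,4,5} D(W)={1,2,3,4,5}: Y {1,2,3,4,5}->{1,2,3,4}; W {1,2,3,4,5}->{2,3,4,5}
So after constraint 1: D(Y) = {1,2,3,4}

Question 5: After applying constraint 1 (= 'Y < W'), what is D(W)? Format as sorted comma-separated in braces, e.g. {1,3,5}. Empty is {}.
Constraint 1 (Y < W) on D(Y)={1,2,3,4,5} D(W)={1,2,3,4,5}: Y {1,2,3,4,5}->{1,2,3,4}; W {1,2,3,4,5}->{2,3,4,5}
So after constraint 1: D(W) = {2,3,4,5}

Answer: {2,3,4,5}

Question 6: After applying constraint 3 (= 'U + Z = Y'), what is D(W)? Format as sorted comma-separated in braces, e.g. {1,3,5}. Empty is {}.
Constraint 1 (Y < W) on D(Y)={1,2,3,4,5} D(W)={1,2,3,4,5}: Y {1,2,3,4,5}->{1,2,3,4}; W {1,2,3,4,5}->{2,3,4,5}
Constraint 2 (Y != W) on D(Y)={1,2,3,4} D(W)={2,3,4,5}: no change
Constraint 3 (U + Z = Y) on D(U)={2,3,4,5} D(Z)={1,2,3,4} D(Y)={1,2,3,4}: U {2,3,4,5}->{2,3}; Z {1,2,3,4}->{1,2}; Y {1,2,3,4}->{3,4}
So after constraint 3: D(W) = {2,3,4,5}

Answer: {2,3,4,5}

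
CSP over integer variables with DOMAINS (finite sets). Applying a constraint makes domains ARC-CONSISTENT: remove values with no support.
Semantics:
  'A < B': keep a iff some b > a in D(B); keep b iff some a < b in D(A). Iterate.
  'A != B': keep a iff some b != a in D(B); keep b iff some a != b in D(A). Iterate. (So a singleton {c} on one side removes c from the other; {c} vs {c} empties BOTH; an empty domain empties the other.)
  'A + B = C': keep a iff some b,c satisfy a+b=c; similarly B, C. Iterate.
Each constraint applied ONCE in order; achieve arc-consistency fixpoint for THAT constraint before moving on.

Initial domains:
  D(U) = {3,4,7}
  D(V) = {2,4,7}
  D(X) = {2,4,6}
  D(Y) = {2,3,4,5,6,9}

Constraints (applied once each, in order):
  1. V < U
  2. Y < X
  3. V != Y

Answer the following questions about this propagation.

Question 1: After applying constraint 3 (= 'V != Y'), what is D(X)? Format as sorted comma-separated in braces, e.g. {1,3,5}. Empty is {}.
Answer: {4,6}

Derivation:
Constraint 1 (V < U) on D(V)={2,4,7} D(U)={3,4,7}: V {2,4,7}->{2,4}
Constraint 2 (Y < X) on D(Y)={2,3,4,5,6,9} D(X)={2,4,6}: Y {2,3,4,5,6,9}->{2,3,4,5}; X {2,4,6}->{4,6}
Constraint 3 (V != Y) on D(V)={2,4} D(Y)={2,3,4,5}: no change
So after constraint 3: D(X) = {4,6}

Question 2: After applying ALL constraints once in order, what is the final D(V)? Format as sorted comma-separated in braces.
Constraint 1 (V < U) on D(V)={2,4,7} D(U)={3,4,7}: V {2,4,7}->{2,4}
Constraint 2 (Y < X) on D(Y)={2,3,4,5,6,9} D(X)={2,4,6}: Y {2,3,4,5,6,9}->{2,3,4,5}; X {2,4,6}->{4,6}
Constraint 3 (V != Y) on D(V)={2,4} D(Y)={2,3,4,5}: no change
So after all 3 constraints: D(V) = {2,4}

Answer: {2,4}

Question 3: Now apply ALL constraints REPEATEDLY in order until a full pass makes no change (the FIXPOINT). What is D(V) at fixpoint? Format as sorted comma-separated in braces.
pass 0 (initial): D(V)={2,4,7}
pass 1: V {2,4,7}->{2,4}; X {2,4,6}->{4,6}; Y {2,3,4,5,6,9}->{2,3,4,5}
pass 2: no change
Fixpoint after 2 passes: D(V) = {2,4}

Answer: {2,4}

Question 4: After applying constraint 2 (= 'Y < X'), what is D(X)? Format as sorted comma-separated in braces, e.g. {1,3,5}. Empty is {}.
Constraint 1 (V < U) on D(V)={2,4,7} D(U)={3,4,7}: V {2,4,7}->{2,4}
Constraint 2 (Y < X) on D(Y)={2,3,4,5,6,9} D(X)={2,4,6}: Y {2,3,4,5,6,9}->{2,3,4,5}; X {2,4,6}->{4,6}
So after constraint 2: D(X) = {4,6}

Answer: {4,6}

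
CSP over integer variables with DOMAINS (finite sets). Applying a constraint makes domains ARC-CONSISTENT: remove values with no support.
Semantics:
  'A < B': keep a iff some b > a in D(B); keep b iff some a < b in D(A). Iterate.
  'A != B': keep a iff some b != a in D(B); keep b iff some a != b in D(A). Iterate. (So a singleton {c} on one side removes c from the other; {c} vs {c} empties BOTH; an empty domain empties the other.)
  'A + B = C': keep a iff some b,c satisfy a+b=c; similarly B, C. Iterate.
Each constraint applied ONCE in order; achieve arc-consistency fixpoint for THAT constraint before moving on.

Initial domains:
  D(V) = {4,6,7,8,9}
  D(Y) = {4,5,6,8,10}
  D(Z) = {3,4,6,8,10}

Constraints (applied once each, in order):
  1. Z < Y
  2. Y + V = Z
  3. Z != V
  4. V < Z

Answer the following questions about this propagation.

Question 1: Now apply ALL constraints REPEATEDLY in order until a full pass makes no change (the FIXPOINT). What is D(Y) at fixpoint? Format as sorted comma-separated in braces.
pass 0 (initial): D(Y)={4,5,6,8,10}
pass 1: V {4,6,7,8,9}->{4}; Y {4,5,6,8,10}->{4}; Z {3,4,6,8,10}->{8}
pass 2: V {4}->{}; Y {4}->{}; Z {8}->{}
pass 3: no change
Fixpoint after 3 passes: D(Y) = {}

Answer: {}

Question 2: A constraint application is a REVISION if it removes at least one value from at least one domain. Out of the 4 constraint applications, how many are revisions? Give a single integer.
Answer: 2

Derivation:
Constraint 1 (Z < Y) on D(Z)={3,4,6,8,10} D(Y)={4,5,6,8,10}: Z {3,4,6,8,10}->{3,4,6,8} => REVISION
Constraint 2 (Y + V = Z) on D(Y)={4,5,6,8,10} D(V)={4,6,7,8,9} D(Z)={3,4,6,8}: Y {4,5,6,8,10}->{4}; V {4,6,7,8,9}->{4}; Z {3,4,6,8}->{8} => REVISION
Constraint 3 (Z != V) on D(Z)={8} D(V)={4}: no change => not a revision
Constraint 4 (V < Z) on D(V)={4} D(Z)={8}: no change => not a revision
Total revisions = 2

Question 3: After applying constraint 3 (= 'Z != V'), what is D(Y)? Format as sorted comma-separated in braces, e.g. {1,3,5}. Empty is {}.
Answer: {4}

Derivation:
Constraint 1 (Z < Y) on D(Z)={3,4,6,8,10} D(Y)={4,5,6,8,10}: Z {3,4,6,8,10}->{3,4,6,8}
Constraint 2 (Y + V = Z) on D(Y)={4,5,6,8,10} D(V)={4,6,7,8,9} D(Z)={3,4,6,8}: Y {4,5,6,8,10}->{4}; V {4,6,7,8,9}->{4}; Z {3,4,6,8}->{8}
Constraint 3 (Z != V) on D(Z)={8} D(V)={4}: no change
So after constraint 3: D(Y) = {4}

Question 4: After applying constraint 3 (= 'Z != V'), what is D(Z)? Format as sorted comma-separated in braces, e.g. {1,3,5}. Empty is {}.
Answer: {8}

Derivation:
Constraint 1 (Z < Y) on D(Z)={3,4,6,8,10} D(Y)={4,5,6,8,10}: Z {3,4,6,8,10}->{3,4,6,8}
Constraint 2 (Y + V = Z) on D(Y)={4,5,6,8,10} D(V)={4,6,7,8,9} D(Z)={3,4,6,8}: Y {4,5,6,8,10}->{4}; V {4,6,7,8,9}->{4}; Z {3,4,6,8}->{8}
Constraint 3 (Z != V) on D(Z)={8} D(V)={4}: no change
So after constraint 3: D(Z) = {8}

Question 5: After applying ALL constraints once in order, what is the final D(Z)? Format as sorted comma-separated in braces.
Answer: {8}

Derivation:
Constraint 1 (Z < Y) on D(Z)={3,4,6,8,10} D(Y)={4,5,6,8,10}: Z {3,4,6,8,10}->{3,4,6,8}
Constraint 2 (Y + V = Z) on D(Y)={4,5,6,8,10} D(V)={4,6,7,8,9} D(Z)={3,4,6,8}: Y {4,5,6,8,10}->{4}; V {4,6,7,8,9}->{4}; Z {3,4,6,8}->{8}
Constraint 3 (Z != V) on D(Z)={8} D(V)={4}: no change
Constraint 4 (V < Z) on D(V)={4} D(Z)={8}: no change
So after all 4 constraints: D(Z) = {8}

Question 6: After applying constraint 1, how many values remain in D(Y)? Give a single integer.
Answer: 5

Derivation:
Constraint 1 (Z < Y) on D(Z)={3,4,6,8,10} D(Y)={4,5,6,8,10}: Z {3,4,6,8,10}->{3,4,6,8}
So after constraint 1: D(Y)={4,5,6,8,10}, size = 5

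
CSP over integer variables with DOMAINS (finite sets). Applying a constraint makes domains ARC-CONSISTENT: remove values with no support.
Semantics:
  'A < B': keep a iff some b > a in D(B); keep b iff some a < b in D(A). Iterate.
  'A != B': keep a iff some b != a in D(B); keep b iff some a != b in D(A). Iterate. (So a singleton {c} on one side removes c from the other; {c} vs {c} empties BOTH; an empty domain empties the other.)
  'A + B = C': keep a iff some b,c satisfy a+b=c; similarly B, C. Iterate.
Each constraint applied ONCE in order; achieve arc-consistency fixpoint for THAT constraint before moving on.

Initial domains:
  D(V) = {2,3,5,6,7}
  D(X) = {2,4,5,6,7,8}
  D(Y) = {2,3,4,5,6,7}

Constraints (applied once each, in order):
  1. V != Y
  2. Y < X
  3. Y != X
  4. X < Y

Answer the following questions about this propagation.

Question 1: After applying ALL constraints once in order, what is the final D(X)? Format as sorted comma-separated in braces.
Constraint 1 (V != Y) on D(V)={2,3,5,6,7} D(Y)={2,3,4,5,6,7}: no change
Constraint 2 (Y < X) on D(Y)={2,3,4,5,6,7} D(X)={2,4,5,6,7,8}: X {2,4,5,6,7,8}->{4,5,6,7,8}
Constraint 3 (Y != X) on D(Y)={2,3,4,5,6,7} D(X)={4,5,6,7,8}: no change
Constraint 4 (X < Y) on D(X)={4,5,6,7,8} D(Y)={2,3,4,5,6,7}: X {4,5,6,7,8}->{4,5,6}; Y {2,3,4,5,6,7}->{5,6,7}
So after all 4 constraints: D(X) = {4,5,6}

Answer: {4,5,6}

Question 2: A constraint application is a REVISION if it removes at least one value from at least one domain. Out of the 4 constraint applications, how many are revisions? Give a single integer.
Answer: 2

Derivation:
Constraint 1 (V != Y) on D(V)={2,3,5,6,7} D(Y)={2,3,4,5,6,7}: no change => not a revision
Constraint 2 (Y < X) on D(Y)={2,3,4,5,6,7} D(X)={2,4,5,6,7,8}: X {2,4,5,6,7,8}->{4,5,6,7,8} => REVISION
Constraint 3 (Y != X) on D(Y)={2,3,4,5,6,7} D(X)={4,5,6,7,8}: no change => not a revision
Constraint 4 (X < Y) on D(X)={4,5,6,7,8} D(Y)={2,3,4,5,6,7}: X {4,5,6,7,8}->{4,5,6}; Y {2,3,4,5,6,7}->{5,6,7} => REVISION
Total revisions = 2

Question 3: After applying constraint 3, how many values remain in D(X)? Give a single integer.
Constraint 1 (V != Y) on D(V)={2,3,5,6,7} D(Y)={2,3,4,5,6,7}: no change
Constraint 2 (Y < X) on D(Y)={2,3,4,5,6,7} D(X)={2,4,5,6,7,8}: X {2,4,5,6,7,8}->{4,5,6,7,8}
Constraint 3 (Y != X) on D(Y)={2,3,4,5,6,7} D(X)={4,5,6,7,8}: no change
So after constraint 3: D(X)={4,5,6,7,8}, size = 5

Answer: 5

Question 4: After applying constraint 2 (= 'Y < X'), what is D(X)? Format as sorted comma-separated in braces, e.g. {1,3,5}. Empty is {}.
Constraint 1 (V != Y) on D(V)={2,3,5,6,7} D(Y)={2,3,4,5,6,7}: no change
Constraint 2 (Y < X) on D(Y)={2,3,4,5,6,7} D(X)={2,4,5,6,7,8}: X {2,4,5,6,7,8}->{4,5,6,7,8}
So after constraint 2: D(X) = {4,5,6,7,8}

Answer: {4,5,6,7,8}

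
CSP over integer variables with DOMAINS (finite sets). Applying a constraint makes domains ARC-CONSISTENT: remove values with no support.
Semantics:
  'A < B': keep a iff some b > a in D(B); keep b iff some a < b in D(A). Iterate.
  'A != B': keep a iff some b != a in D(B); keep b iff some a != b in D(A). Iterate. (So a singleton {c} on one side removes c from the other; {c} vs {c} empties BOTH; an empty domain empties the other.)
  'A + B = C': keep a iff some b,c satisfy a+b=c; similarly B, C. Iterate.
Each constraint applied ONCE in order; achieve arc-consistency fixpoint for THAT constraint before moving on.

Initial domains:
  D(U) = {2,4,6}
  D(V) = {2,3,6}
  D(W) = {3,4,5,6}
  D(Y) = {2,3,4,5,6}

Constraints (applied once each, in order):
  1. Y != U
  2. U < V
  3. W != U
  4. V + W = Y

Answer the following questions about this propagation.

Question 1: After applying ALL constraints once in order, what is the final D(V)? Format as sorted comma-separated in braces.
Constraint 1 (Y != U) on D(Y)={2,3,4,5,6} D(U)={2,4,6}: no change
Constraint 2 (U < V) on D(U)={2,4,6} D(V)={2,3,6}: U {2,4,6}->{2,4}; V {2,3,6}->{3,6}
Constraint 3 (W != U) on D(W)={3,4,5,6} D(U)={2,4}: no change
Constraint 4 (V + W = Y) on D(V)={3,6} D(W)={3,4,5,6} D(Y)={2,3,4,5,6}: V {3,6}->{3}; W {3,4,5,6}->{3}; Y {2,3,4,5,6}->{6}
So after all 4 constraints: D(V) = {3}

Answer: {3}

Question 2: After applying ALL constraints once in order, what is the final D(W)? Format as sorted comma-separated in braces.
Constraint 1 (Y != U) on D(Y)={2,3,4,5,6} D(U)={2,4,6}: no change
Constraint 2 (U < V) on D(U)={2,4,6} D(V)={2,3,6}: U {2,4,6}->{2,4}; V {2,3,6}->{3,6}
Constraint 3 (W != U) on D(W)={3,4,5,6} D(U)={2,4}: no change
Constraint 4 (V + W = Y) on D(V)={3,6} D(W)={3,4,5,6} D(Y)={2,3,4,5,6}: V {3,6}->{3}; W {3,4,5,6}->{3}; Y {2,3,4,5,6}->{6}
So after all 4 constraints: D(W) = {3}

Answer: {3}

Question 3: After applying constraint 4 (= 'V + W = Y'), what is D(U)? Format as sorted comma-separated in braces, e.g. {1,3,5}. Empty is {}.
Constraint 1 (Y != U) on D(Y)={2,3,4,5,6} D(U)={2,4,6}: no change
Constraint 2 (U < V) on D(U)={2,4,6} D(V)={2,3,6}: U {2,4,6}->{2,4}; V {2,3,6}->{3,6}
Constraint 3 (W != U) on D(W)={3,4,5,6} D(U)={2,4}: no change
Constraint 4 (V + W = Y) on D(V)={3,6} D(W)={3,4,5,6} D(Y)={2,3,4,5,6}: V {3,6}->{3}; W {3,4,5,6}->{3}; Y {2,3,4,5,6}->{6}
So after constraint 4: D(U) = {2,4}

Answer: {2,4}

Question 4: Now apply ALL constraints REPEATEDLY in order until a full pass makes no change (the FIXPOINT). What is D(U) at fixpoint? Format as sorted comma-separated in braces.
Answer: {2}

Derivation:
pass 0 (initial): D(U)={2,4,6}
pass 1: U {2,4,6}->{2,4}; V {2,3,6}->{3}; W {3,4,5,6}->{3}; Y {2,3,4,5,6}->{6}
pass 2: U {2,4}->{2}
pass 3: no change
Fixpoint after 3 passes: D(U) = {2}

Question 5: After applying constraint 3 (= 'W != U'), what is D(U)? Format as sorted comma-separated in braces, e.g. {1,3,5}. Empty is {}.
Constraint 1 (Y != U) on D(Y)={2,3,4,5,6} D(U)={2,4,6}: no change
Constraint 2 (U < V) on D(U)={2,4,6} D(V)={2,3,6}: U {2,4,6}->{2,4}; V {2,3,6}->{3,6}
Constraint 3 (W != U) on D(W)={3,4,5,6} D(U)={2,4}: no change
So after constraint 3: D(U) = {2,4}

Answer: {2,4}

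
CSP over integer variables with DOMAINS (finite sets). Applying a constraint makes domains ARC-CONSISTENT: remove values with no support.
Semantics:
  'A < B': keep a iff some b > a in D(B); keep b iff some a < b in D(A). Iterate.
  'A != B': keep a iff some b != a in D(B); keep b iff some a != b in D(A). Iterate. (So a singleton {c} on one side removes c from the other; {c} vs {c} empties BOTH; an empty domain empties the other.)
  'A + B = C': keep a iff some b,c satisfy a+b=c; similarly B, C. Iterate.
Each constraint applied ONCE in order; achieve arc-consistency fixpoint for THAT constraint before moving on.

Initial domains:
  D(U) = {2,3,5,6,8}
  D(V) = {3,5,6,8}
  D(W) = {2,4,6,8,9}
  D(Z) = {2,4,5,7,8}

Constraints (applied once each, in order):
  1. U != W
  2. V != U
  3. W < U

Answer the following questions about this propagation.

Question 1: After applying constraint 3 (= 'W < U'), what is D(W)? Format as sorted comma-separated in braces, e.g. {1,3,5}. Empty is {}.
Answer: {2,4,6}

Derivation:
Constraint 1 (U != W) on D(U)={2,3,5,6,8} D(W)={2,4,6,8,9}: no change
Constraint 2 (V != U) on D(V)={3,5,6,8} D(U)={2,3,5,6,8}: no change
Constraint 3 (W < U) on D(W)={2,4,6,8,9} D(U)={2,3,5,6,8}: W {2,4,6,8,9}->{2,4,6}; U {2,3,5,6,8}->{3,5,6,8}
So after constraint 3: D(W) = {2,4,6}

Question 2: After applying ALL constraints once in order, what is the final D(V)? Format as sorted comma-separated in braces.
Constraint 1 (U != W) on D(U)={2,3,5,6,8} D(W)={2,4,6,8,9}: no change
Constraint 2 (V != U) on D(V)={3,5,6,8} D(U)={2,3,5,6,8}: no change
Constraint 3 (W < U) on D(W)={2,4,6,8,9} D(U)={2,3,5,6,8}: W {2,4,6,8,9}->{2,4,6}; U {2,3,5,6,8}->{3,5,6,8}
So after all 3 constraints: D(V) = {3,5,6,8}

Answer: {3,5,6,8}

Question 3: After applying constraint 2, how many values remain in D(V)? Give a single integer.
Answer: 4

Derivation:
Constraint 1 (U != W) on D(U)={2,3,5,6,8} D(W)={2,4,6,8,9}: no change
Constraint 2 (V != U) on D(V)={3,5,6,8} D(U)={2,3,5,6,8}: no change
So after constraint 2: D(V)={3,5,6,8}, size = 4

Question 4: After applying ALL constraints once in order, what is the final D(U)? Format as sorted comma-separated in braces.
Constraint 1 (U != W) on D(U)={2,3,5,6,8} D(W)={2,4,6,8,9}: no change
Constraint 2 (V != U) on D(V)={3,5,6,8} D(U)={2,3,5,6,8}: no change
Constraint 3 (W < U) on D(W)={2,4,6,8,9} D(U)={2,3,5,6,8}: W {2,4,6,8,9}->{2,4,6}; U {2,3,5,6,8}->{3,5,6,8}
So after all 3 constraints: D(U) = {3,5,6,8}

Answer: {3,5,6,8}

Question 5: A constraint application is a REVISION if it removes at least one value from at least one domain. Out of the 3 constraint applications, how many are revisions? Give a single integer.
Constraint 1 (U != W) on D(U)={2,3,5,6,8} D(W)={2,4,6,8,9}: no change => not a revision
Constraint 2 (V != U) on D(V)={3,5,6,8} D(U)={2,3,5,6,8}: no change => not a revision
Constraint 3 (W < U) on D(W)={2,4,6,8,9} D(U)={2,3,5,6,8}: W {2,4,6,8,9}->{2,4,6}; U {2,3,5,6,8}->{3,5,6,8} => REVISION
Total revisions = 1

Answer: 1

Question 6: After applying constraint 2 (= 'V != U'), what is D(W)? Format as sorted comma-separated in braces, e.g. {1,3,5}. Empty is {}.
Answer: {2,4,6,8,9}

Derivation:
Constraint 1 (U != W) on D(U)={2,3,5,6,8} D(W)={2,4,6,8,9}: no change
Constraint 2 (V != U) on D(V)={3,5,6,8} D(U)={2,3,5,6,8}: no change
So after constraint 2: D(W) = {2,4,6,8,9}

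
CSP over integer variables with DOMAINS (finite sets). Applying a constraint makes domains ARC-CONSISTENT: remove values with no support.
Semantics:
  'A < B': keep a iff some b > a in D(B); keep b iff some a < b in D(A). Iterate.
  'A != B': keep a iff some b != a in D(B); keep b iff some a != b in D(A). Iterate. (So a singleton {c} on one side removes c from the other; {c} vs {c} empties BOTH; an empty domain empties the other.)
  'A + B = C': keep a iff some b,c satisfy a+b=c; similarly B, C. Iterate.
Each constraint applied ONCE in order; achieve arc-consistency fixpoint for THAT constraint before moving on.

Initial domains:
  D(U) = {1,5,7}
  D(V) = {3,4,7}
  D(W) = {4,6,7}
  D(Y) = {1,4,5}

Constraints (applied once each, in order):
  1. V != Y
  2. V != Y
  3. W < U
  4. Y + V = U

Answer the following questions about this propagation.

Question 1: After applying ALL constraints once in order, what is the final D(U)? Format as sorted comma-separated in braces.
Constraint 1 (V != Y) on D(V)={3,4,7} D(Y)={1,4,5}: no change
Constraint 2 (V != Y) on D(V)={3,4,7} D(Y)={1,4,5}: no change
Constraint 3 (W < U) on D(W)={4,6,7} D(U)={1,5,7}: W {4,6,7}->{4,6}; U {1,5,7}->{5,7}
Constraint 4 (Y + V = U) on D(Y)={1,4,5} D(V)={3,4,7} D(U)={5,7}: Y {1,4,5}->{1,4}; V {3,4,7}->{3,4}
So after all 4 constraints: D(U) = {5,7}

Answer: {5,7}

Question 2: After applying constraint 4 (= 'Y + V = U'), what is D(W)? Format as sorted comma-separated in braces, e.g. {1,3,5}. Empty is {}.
Answer: {4,6}

Derivation:
Constraint 1 (V != Y) on D(V)={3,4,7} D(Y)={1,4,5}: no change
Constraint 2 (V != Y) on D(V)={3,4,7} D(Y)={1,4,5}: no change
Constraint 3 (W < U) on D(W)={4,6,7} D(U)={1,5,7}: W {4,6,7}->{4,6}; U {1,5,7}->{5,7}
Constraint 4 (Y + V = U) on D(Y)={1,4,5} D(V)={3,4,7} D(U)={5,7}: Y {1,4,5}->{1,4}; V {3,4,7}->{3,4}
So after constraint 4: D(W) = {4,6}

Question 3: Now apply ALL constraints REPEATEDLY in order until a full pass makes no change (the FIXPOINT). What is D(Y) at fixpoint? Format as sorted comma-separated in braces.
Answer: {1,4}

Derivation:
pass 0 (initial): D(Y)={1,4,5}
pass 1: U {1,5,7}->{5,7}; V {3,4,7}->{3,4}; W {4,6,7}->{4,6}; Y {1,4,5}->{1,4}
pass 2: no change
Fixpoint after 2 passes: D(Y) = {1,4}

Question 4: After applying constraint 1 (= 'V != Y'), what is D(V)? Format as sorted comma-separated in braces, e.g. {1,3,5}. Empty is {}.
Answer: {3,4,7}

Derivation:
Constraint 1 (V != Y) on D(V)={3,4,7} D(Y)={1,4,5}: no change
So after constraint 1: D(V) = {3,4,7}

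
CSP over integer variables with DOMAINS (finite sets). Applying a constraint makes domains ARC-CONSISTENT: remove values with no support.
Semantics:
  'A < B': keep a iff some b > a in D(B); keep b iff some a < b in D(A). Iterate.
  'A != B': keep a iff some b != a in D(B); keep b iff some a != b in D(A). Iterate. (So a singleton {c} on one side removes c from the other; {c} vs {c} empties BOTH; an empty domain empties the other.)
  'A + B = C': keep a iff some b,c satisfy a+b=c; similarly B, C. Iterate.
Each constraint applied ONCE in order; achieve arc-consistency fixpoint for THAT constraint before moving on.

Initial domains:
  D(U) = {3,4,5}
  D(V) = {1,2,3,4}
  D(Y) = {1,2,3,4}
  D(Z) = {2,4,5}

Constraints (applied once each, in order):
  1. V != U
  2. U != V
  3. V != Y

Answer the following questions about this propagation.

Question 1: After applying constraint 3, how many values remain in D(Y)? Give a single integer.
Constraint 1 (V != U) on D(V)={1,2,3,4} D(U)={3,4,5}: no change
Constraint 2 (U != V) on D(U)={3,4,5} D(V)={1,2,3,4}: no change
Constraint 3 (V != Y) on D(V)={1,2,3,4} D(Y)={1,2,3,4}: no change
So after constraint 3: D(Y)={1,2,3,4}, size = 4

Answer: 4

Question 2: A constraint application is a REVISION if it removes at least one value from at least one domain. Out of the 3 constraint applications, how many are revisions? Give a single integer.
Constraint 1 (V != U) on D(V)={1,2,3,4} D(U)={3,4,5}: no change => not a revision
Constraint 2 (U != V) on D(U)={3,4,5} D(V)={1,2,3,4}: no change => not a revision
Constraint 3 (V != Y) on D(V)={1,2,3,4} D(Y)={1,2,3,4}: no change => not a revision
Total revisions = 0

Answer: 0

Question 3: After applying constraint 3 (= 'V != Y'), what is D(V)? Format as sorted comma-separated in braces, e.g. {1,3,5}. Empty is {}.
Constraint 1 (V != U) on D(V)={1,2,3,4} D(U)={3,4,5}: no change
Constraint 2 (U != V) on D(U)={3,4,5} D(V)={1,2,3,4}: no change
Constraint 3 (V != Y) on D(V)={1,2,3,4} D(Y)={1,2,3,4}: no change
So after constraint 3: D(V) = {1,2,3,4}

Answer: {1,2,3,4}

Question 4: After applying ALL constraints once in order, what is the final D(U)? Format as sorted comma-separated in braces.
Answer: {3,4,5}

Derivation:
Constraint 1 (V != U) on D(V)={1,2,3,4} D(U)={3,4,5}: no change
Constraint 2 (U != V) on D(U)={3,4,5} D(V)={1,2,3,4}: no change
Constraint 3 (V != Y) on D(V)={1,2,3,4} D(Y)={1,2,3,4}: no change
So after all 3 constraints: D(U) = {3,4,5}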